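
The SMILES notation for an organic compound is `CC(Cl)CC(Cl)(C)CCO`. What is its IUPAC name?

3,5-dichloro-3-methylhexan-1-ol

The longest carbon chain that includes the –OH group has 6 carbons, so the parent hydride is hexane.
An alcohol (–OH) is the principal characteristic group, giving the suffix -ol.
Choose the numbering such that numbering from this end puts the hydroxyl group at C-1 rather than C-6.
This places the hydroxyl at C-1; chloro groups at C-3 and C-5; a methyl group at C-3.
Prefixes are listed alphabetically: chloro, methyl.
Assembling the pieces gives 3,5-dichloro-3-methylhexan-1-ol.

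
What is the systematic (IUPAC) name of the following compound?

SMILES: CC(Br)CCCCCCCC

2-bromodecane

The parent chain contains 10 carbons (decane).
Choose the numbering such that the substituent locant set {2} is lower than {9} at the first point of difference.
With this numbering: a bromo group at C-2.
The name is 2-bromodecane.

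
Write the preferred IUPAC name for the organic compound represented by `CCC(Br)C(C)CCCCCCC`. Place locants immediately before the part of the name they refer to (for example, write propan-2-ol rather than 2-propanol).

The parent chain contains 11 carbons (undecane).
The numbering direction is chosen so that the substituent locant set {3,4} is lower than {8,9} at the first point of difference.
That gives a bromo group at C-3; a methyl group at C-4.
Substituent prefixes are cited in alphabetical order (multiplying prefixes like di-/tri- are ignored for ordering).
Assembling the pieces gives 3-bromo-4-methylundecane.

3-bromo-4-methylundecane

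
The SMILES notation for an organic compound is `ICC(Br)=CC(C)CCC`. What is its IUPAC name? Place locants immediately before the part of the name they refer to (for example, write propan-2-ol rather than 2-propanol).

2-bromo-1-iodo-4-methylhept-2-ene

The longest chain bearing the multiple bond is 7 carbons long (heptane).
A C=C double bond in the chain gives the infix -ene-.
Number the chain so that numbering from this end puts the double bond at C-2 rather than C-5.
That gives the double bond between C-2 and C-3; a bromo group at C-2; an iodo group at C-1; a methyl group at C-4.
The substituents are ordered alphabetically, ignoring any di-/tri- multipliers.
The name is 2-bromo-1-iodo-4-methylhept-2-ene.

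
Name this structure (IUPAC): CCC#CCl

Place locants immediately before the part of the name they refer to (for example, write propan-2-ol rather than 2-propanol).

The longest chain bearing the multiple bond is 4 carbons long (butane).
A C≡C triple bond in the chain gives the infix -yne-.
Number the chain so that numbering from this end puts the triple bond at C-1 rather than C-3.
That gives the triple bond between C-1 and C-2; a chloro group at C-1.
The name is 1-chlorobut-1-yne.

1-chlorobut-1-yne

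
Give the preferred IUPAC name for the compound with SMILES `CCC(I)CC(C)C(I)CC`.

3,6-diiodo-4-methyloctane

The longest carbon chain is 8 atoms: the parent is octane.
Choose the numbering such that the substituent locant set {3,4,6} is lower than {3,5,6} at the first point of difference.
This places iodo groups at C-3 and C-6; a methyl group at C-4.
Substituent prefixes are cited in alphabetical order (multiplying prefixes like di-/tri- are ignored for ordering).
The name is 3,6-diiodo-4-methyloctane.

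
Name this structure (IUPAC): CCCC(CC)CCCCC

4-ethylnonane

The longest continuous carbon chain has 9 atoms, so the parent hydride is nonane.
Number the chain so that the substituent locant set {4} is lower than {6} at the first point of difference.
With this numbering: an ethyl group at C-4.
Putting it together: 4-ethylnonane.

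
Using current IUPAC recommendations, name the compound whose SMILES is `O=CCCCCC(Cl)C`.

The longest carbon chain that includes the –CHO group has 7 carbons, so the parent hydride is heptane.
The highest-priority functional group is an aldehyde (terminal –CHO), so the name ends in -al.
Number the chain so that the aldehyde carbon is C-1 by definition.
That gives a chloro group at C-6.
The name is 6-chloroheptanal.

6-chloroheptanal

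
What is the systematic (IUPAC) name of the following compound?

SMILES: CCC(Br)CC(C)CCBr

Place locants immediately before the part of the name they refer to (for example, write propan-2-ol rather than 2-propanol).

The parent chain contains 7 carbons (heptane).
The numbering direction is chosen so that the substituent locant set {1,3,5} is lower than {3,5,7} at the first point of difference.
With this numbering: bromo groups at C-1 and C-5; a methyl group at C-3.
Substituent prefixes are cited in alphabetical order (multiplying prefixes like di-/tri- are ignored for ordering).
Assembling the pieces gives 1,5-dibromo-3-methylheptane.

1,5-dibromo-3-methylheptane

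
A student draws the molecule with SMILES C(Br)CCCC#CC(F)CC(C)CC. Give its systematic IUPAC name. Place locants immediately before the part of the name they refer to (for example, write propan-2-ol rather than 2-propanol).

1-bromo-7-fluoro-9-methylundec-5-yne

Counting along the main chain through the multiple bond gives 11 carbons: the parent is undecane.
A C≡C triple bond in the chain gives the infix -yne-.
Choose the numbering such that numbering from this end puts the triple bond at C-5 rather than C-6.
That gives the triple bond between C-5 and C-6; a bromo group at C-1; a fluoro group at C-7; a methyl group at C-9.
Substituent prefixes are cited in alphabetical order (multiplying prefixes like di-/tri- are ignored for ordering).
Putting it together: 1-bromo-7-fluoro-9-methylundec-5-yne.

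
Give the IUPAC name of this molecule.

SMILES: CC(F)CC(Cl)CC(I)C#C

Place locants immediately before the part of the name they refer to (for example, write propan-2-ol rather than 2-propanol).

5-chloro-7-fluoro-3-iodooct-1-yne

The longest chain bearing the multiple bond is 8 carbons long (octane).
There is one C≡C triple bond, indicated by the ending -yne.
The numbering direction is chosen so that numbering from this end puts the triple bond at C-1 rather than C-7.
That gives the triple bond between C-1 and C-2; a chloro group at C-5; a fluoro group at C-7; an iodo group at C-3.
The substituents are ordered alphabetically, ignoring any di-/tri- multipliers.
Putting it together: 5-chloro-7-fluoro-3-iodooct-1-yne.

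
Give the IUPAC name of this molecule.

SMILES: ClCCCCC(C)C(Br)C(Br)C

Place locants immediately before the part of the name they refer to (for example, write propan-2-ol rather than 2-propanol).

6,7-dibromo-1-chloro-5-methyloctane

The parent chain contains 8 carbons (octane).
Number the chain so that the substituent locant set {1,5,6,7} is lower than {2,3,4,8} at the first point of difference.
With this numbering: bromo groups at C-6 and C-7; a chloro group at C-1; a methyl group at C-5.
The substituents are ordered alphabetically, ignoring any di-/tri- multipliers.
The name is 6,7-dibromo-1-chloro-5-methyloctane.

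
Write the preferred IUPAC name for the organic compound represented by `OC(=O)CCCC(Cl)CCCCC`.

The longest carbon chain that includes the –COOH group has 10 carbons, so the parent hydride is decane.
The principal characteristic group is a carboxylic acid (terminal –COOH), named with the suffix -oic acid.
The numbering direction is chosen so that the carboxylic acid carbon is C-1 by definition.
With this numbering: a chloro group at C-5.
The name is 5-chlorodecanoic acid.

5-chlorodecanoic acid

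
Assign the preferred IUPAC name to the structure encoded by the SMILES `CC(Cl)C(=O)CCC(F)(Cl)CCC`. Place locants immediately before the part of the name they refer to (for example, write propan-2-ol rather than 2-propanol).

Counting along the main chain through the carbonyl gives 9 carbons: the parent is nonane.
The principal characteristic group is a ketone (C=O on an internal carbon), named with the suffix -one.
The numbering direction is chosen so that numbering from this end puts the carbonyl group at C-3 rather than C-7.
With this numbering: the carbonyl at C-3; chloro groups at C-2 and C-6; a fluoro group at C-6.
The substituents are ordered alphabetically, ignoring any di-/tri- multipliers.
Putting it together: 2,6-dichloro-6-fluorononan-3-one.

2,6-dichloro-6-fluorononan-3-one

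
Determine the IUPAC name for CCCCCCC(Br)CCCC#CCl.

The longest carbon chain that includes the multiple bond has 12 carbons, so the parent hydride is dodecane.
There is one C≡C triple bond, indicated by the ending -yne.
Choose the numbering such that numbering from this end puts the triple bond at C-1 rather than C-11.
With this numbering: the triple bond between C-1 and C-2; a bromo group at C-6; a chloro group at C-1.
Substituent prefixes are cited in alphabetical order (multiplying prefixes like di-/tri- are ignored for ordering).
Putting it together: 6-bromo-1-chlorododec-1-yne.

6-bromo-1-chlorododec-1-yne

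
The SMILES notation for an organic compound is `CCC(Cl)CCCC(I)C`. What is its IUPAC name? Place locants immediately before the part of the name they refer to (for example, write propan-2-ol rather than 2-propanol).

The longest carbon chain is 8 atoms: the parent is octane.
The numbering direction is chosen so that the substituent locant set {2,6} is lower than {3,7} at the first point of difference.
This places a chloro group at C-6; an iodo group at C-2.
Prefixes are listed alphabetically: chloro, iodo.
The name is 6-chloro-2-iodooctane.

6-chloro-2-iodooctane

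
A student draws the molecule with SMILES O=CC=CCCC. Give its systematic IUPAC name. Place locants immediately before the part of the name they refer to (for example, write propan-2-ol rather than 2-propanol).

hex-2-enal

The longest chain bearing the –CHO group and the multiple bond is 6 carbons long (hexane).
An aldehyde (terminal –CHO) is the principal characteristic group, giving the suffix -al.
A C=C double bond in the chain gives the infix -ene-.
The numbering direction is chosen so that the aldehyde carbon is C-1 by definition.
That gives the double bond between C-2 and C-3.
Putting it together: hex-2-enal.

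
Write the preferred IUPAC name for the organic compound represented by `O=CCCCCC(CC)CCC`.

Counting along the main chain through the –CHO group gives 9 carbons: the parent is nonane.
The principal characteristic group is an aldehyde (terminal –CHO), named with the suffix -al.
Number the chain so that the aldehyde carbon is C-1 by definition.
That gives an ethyl group at C-6.
The name is 6-ethylnonanal.

6-ethylnonanal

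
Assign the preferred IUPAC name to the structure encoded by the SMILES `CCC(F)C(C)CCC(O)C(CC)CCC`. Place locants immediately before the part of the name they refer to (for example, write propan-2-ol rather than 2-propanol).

4-ethyl-9-fluoro-8-methylundecan-5-ol

Counting along the main chain through the –OH group gives 11 carbons: the parent is undecane.
The principal characteristic group is an alcohol (–OH), named with the suffix -ol.
Number the chain so that numbering from this end puts the hydroxyl group at C-5 rather than C-7.
With this numbering: the hydroxyl at C-5; an ethyl group at C-4; a fluoro group at C-9; a methyl group at C-8.
Prefixes are listed alphabetically: ethyl, fluoro, methyl.
The name is 4-ethyl-9-fluoro-8-methylundecan-5-ol.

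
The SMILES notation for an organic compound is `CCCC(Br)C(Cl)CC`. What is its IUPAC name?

The parent chain contains 7 carbons (heptane).
Number the chain so that the substituent locant set {3,4} is lower than {4,5} at the first point of difference.
With this numbering: a bromo group at C-4; a chloro group at C-3.
The substituents are ordered alphabetically, ignoring any di-/tri- multipliers.
Assembling the pieces gives 4-bromo-3-chloroheptane.

4-bromo-3-chloroheptane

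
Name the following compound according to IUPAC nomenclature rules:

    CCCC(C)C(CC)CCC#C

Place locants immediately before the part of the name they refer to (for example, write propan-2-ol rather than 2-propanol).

The longest chain bearing the multiple bond is 9 carbons long (nonane).
There is one C≡C triple bond, indicated by the ending -yne.
Number the chain so that numbering from this end puts the triple bond at C-1 rather than C-8.
That gives the triple bond between C-1 and C-2; an ethyl group at C-5; a methyl group at C-6.
The substituents are ordered alphabetically, ignoring any di-/tri- multipliers.
The name is 5-ethyl-6-methylnon-1-yne.

5-ethyl-6-methylnon-1-yne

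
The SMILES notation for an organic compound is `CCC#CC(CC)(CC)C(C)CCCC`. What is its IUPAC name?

Counting along the main chain through the multiple bond gives 10 carbons: the parent is decane.
A C≡C triple bond in the chain gives the infix -yne-.
The numbering direction is chosen so that numbering from this end puts the triple bond at C-3 rather than C-7.
That gives the triple bond between C-3 and C-4; two ethyl groups at C-5; a methyl group at C-6.
Prefixes are listed alphabetically: ethyl, methyl.
Putting it together: 5,5-diethyl-6-methyldec-3-yne.

5,5-diethyl-6-methyldec-3-yne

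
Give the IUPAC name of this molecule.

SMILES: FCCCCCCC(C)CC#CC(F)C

2,12-difluoro-6-methyldodec-3-yne

The longest carbon chain that includes the multiple bond has 12 carbons, so the parent hydride is dodecane.
A C≡C triple bond in the chain gives the infix -yne-.
Number the chain so that numbering from this end puts the triple bond at C-3 rather than C-9.
This places the triple bond between C-3 and C-4; fluoro groups at C-2 and C-12; a methyl group at C-6.
The substituents are ordered alphabetically, ignoring any di-/tri- multipliers.
Assembling the pieces gives 2,12-difluoro-6-methyldodec-3-yne.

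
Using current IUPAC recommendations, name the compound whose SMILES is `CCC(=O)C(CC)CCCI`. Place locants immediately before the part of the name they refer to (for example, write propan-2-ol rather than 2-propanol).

The longest chain bearing the carbonyl is 7 carbons long (heptane).
The principal characteristic group is a ketone (C=O on an internal carbon), named with the suffix -one.
Number the chain so that numbering from this end puts the carbonyl group at C-3 rather than C-5.
This places the carbonyl at C-3; an ethyl group at C-4; an iodo group at C-7.
The substituents are ordered alphabetically, ignoring any di-/tri- multipliers.
Putting it together: 4-ethyl-7-iodoheptan-3-one.

4-ethyl-7-iodoheptan-3-one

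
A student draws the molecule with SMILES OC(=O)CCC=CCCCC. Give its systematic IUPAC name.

The longest carbon chain that includes the –COOH group and the multiple bond has 9 carbons, so the parent hydride is nonane.
A carboxylic acid (terminal –COOH) is the principal characteristic group, giving the suffix -oic acid.
A C=C double bond in the chain gives the infix -ene-.
Choose the numbering such that the carboxylic acid carbon is C-1 by definition.
That gives the double bond between C-4 and C-5.
Assembling the pieces gives non-4-enoic acid.

non-4-enoic acid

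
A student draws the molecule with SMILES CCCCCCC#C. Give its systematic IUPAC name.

Counting along the main chain through the multiple bond gives 8 carbons: the parent is octane.
There is one C≡C triple bond, indicated by the ending -yne.
The numbering direction is chosen so that numbering from this end puts the triple bond at C-1 rather than C-7.
With this numbering: the triple bond between C-1 and C-2.
Assembling the pieces gives oct-1-yne.

oct-1-yne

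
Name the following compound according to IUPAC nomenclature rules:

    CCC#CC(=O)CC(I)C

2-iodooct-5-yn-4-one

Counting along the main chain through the carbonyl and the multiple bond gives 8 carbons: the parent is octane.
A ketone (C=O on an internal carbon) is the principal characteristic group, giving the suffix -one.
There is one C≡C triple bond, indicated by the ending -yne.
Choose the numbering such that numbering from this end puts the carbonyl group at C-4 rather than C-5.
With this numbering: the carbonyl at C-4; the triple bond between C-5 and C-6; an iodo group at C-2.
The name is 2-iodooct-5-yn-4-one.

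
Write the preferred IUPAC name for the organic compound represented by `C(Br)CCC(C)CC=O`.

The longest chain bearing the –CHO group is 6 carbons long (hexane).
The principal characteristic group is an aldehyde (terminal –CHO), named with the suffix -al.
The numbering direction is chosen so that the aldehyde carbon is C-1 by definition.
That gives a bromo group at C-6; a methyl group at C-3.
The substituents are ordered alphabetically, ignoring any di-/tri- multipliers.
Putting it together: 6-bromo-3-methylhexanal.

6-bromo-3-methylhexanal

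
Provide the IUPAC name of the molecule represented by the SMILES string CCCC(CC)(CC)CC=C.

The longest carbon chain that includes the multiple bond has 7 carbons, so the parent hydride is heptane.
There is one C=C double bond, indicated by the ending -ene.
Number the chain so that numbering from this end puts the double bond at C-1 rather than C-6.
That gives the double bond between C-1 and C-2; two ethyl groups at C-4.
The name is 4,4-diethylhept-1-ene.

4,4-diethylhept-1-ene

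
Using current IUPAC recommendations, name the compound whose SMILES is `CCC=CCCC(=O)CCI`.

The longest chain bearing the carbonyl and the multiple bond is 9 carbons long (nonane).
A ketone (C=O on an internal carbon) is the principal characteristic group, giving the suffix -one.
A C=C double bond in the chain gives the infix -ene-.
The numbering direction is chosen so that numbering from this end puts the carbonyl group at C-3 rather than C-7.
This places the carbonyl at C-3; the double bond between C-6 and C-7; an iodo group at C-1.
Putting it together: 1-iodonon-6-en-3-one.

1-iodonon-6-en-3-one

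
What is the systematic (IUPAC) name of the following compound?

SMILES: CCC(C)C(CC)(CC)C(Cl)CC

3-chloro-4,4-diethyl-5-methylheptane

The parent chain contains 7 carbons (heptane).
The numbering direction is chosen so that the locant sets are identical either way, so the alphabetically earlier chloro substituent takes the lower locant (3 rather than 5).
With this numbering: a chloro group at C-3; two ethyl groups at C-4; a methyl group at C-5.
The substituents are ordered alphabetically, ignoring any di-/tri- multipliers.
The name is 3-chloro-4,4-diethyl-5-methylheptane.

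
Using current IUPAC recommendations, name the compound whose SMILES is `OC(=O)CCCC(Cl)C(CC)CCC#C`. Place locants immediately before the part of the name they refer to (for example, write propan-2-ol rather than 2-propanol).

5-chloro-6-ethyldec-9-ynoic acid

Counting along the main chain through the –COOH group and the multiple bond gives 10 carbons: the parent is decane.
A carboxylic acid (terminal –COOH) is the principal characteristic group, giving the suffix -oic acid.
There is one C≡C triple bond, indicated by the ending -yne.
Choose the numbering such that the carboxylic acid carbon is C-1 by definition.
This places the triple bond between C-9 and C-10; a chloro group at C-5; an ethyl group at C-6.
Prefixes are listed alphabetically: chloro, ethyl.
Assembling the pieces gives 5-chloro-6-ethyldec-9-ynoic acid.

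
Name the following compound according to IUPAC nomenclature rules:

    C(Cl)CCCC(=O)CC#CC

9-chloronon-2-yn-5-one

Counting along the main chain through the carbonyl and the multiple bond gives 9 carbons: the parent is nonane.
A ketone (C=O on an internal carbon) is the principal characteristic group, giving the suffix -one.
The chain contains a C≡C triple bond, so the unsaturation ending is -yne.
The numbering direction is chosen so that numbering from this end puts the triple bond at C-2 rather than C-7.
This places the carbonyl at C-5; the triple bond between C-2 and C-3; a chloro group at C-9.
Putting it together: 9-chloronon-2-yn-5-one.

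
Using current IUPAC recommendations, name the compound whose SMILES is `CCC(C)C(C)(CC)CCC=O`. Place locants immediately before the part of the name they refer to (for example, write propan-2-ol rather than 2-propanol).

4-ethyl-4,5-dimethylheptanal

Counting along the main chain through the –CHO group gives 7 carbons: the parent is heptane.
The highest-priority functional group is an aldehyde (terminal –CHO), so the name ends in -al.
Choose the numbering such that the aldehyde carbon is C-1 by definition.
That gives an ethyl group at C-4; methyl groups at C-4 and C-5.
The substituents are ordered alphabetically, ignoring any di-/tri- multipliers.
The name is 4-ethyl-4,5-dimethylheptanal.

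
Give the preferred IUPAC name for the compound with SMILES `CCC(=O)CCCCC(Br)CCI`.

8-bromo-10-iododecan-3-one

The longest chain bearing the carbonyl is 10 carbons long (decane).
A ketone (C=O on an internal carbon) is the principal characteristic group, giving the suffix -one.
Number the chain so that numbering from this end puts the carbonyl group at C-3 rather than C-8.
With this numbering: the carbonyl at C-3; a bromo group at C-8; an iodo group at C-10.
Substituent prefixes are cited in alphabetical order (multiplying prefixes like di-/tri- are ignored for ordering).
Assembling the pieces gives 8-bromo-10-iododecan-3-one.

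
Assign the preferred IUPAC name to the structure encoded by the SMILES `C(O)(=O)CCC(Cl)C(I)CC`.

4-chloro-5-iodoheptanoic acid

Counting along the main chain through the –COOH group gives 7 carbons: the parent is heptane.
The principal characteristic group is a carboxylic acid (terminal –COOH), named with the suffix -oic acid.
The numbering direction is chosen so that the carboxylic acid carbon is C-1 by definition.
That gives a chloro group at C-4; an iodo group at C-5.
The substituents are ordered alphabetically, ignoring any di-/tri- multipliers.
Putting it together: 4-chloro-5-iodoheptanoic acid.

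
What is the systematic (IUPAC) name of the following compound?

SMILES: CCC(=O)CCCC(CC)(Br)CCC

The longest chain bearing the carbonyl is 10 carbons long (decane).
A ketone (C=O on an internal carbon) is the principal characteristic group, giving the suffix -one.
Number the chain so that numbering from this end puts the carbonyl group at C-3 rather than C-8.
With this numbering: the carbonyl at C-3; a bromo group at C-7; an ethyl group at C-7.
The substituents are ordered alphabetically, ignoring any di-/tri- multipliers.
Assembling the pieces gives 7-bromo-7-ethyldecan-3-one.

7-bromo-7-ethyldecan-3-one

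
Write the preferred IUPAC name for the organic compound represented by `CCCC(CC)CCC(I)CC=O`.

6-ethyl-3-iodononanal

The longest carbon chain that includes the –CHO group has 9 carbons, so the parent hydride is nonane.
The principal characteristic group is an aldehyde (terminal –CHO), named with the suffix -al.
The numbering direction is chosen so that the aldehyde carbon is C-1 by definition.
This places an ethyl group at C-6; an iodo group at C-3.
The substituents are ordered alphabetically, ignoring any di-/tri- multipliers.
The name is 6-ethyl-3-iodononanal.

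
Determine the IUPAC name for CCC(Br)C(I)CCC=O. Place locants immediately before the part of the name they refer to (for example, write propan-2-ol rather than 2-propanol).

5-bromo-4-iodoheptanal

The longest chain bearing the –CHO group is 7 carbons long (heptane).
The highest-priority functional group is an aldehyde (terminal –CHO), so the name ends in -al.
Number the chain so that the aldehyde carbon is C-1 by definition.
That gives a bromo group at C-5; an iodo group at C-4.
The substituents are ordered alphabetically, ignoring any di-/tri- multipliers.
The name is 5-bromo-4-iodoheptanal.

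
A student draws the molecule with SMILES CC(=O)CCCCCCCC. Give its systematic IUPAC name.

decan-2-one

The longest chain bearing the carbonyl is 10 carbons long (decane).
The principal characteristic group is a ketone (C=O on an internal carbon), named with the suffix -one.
The numbering direction is chosen so that numbering from this end puts the carbonyl group at C-2 rather than C-9.
This places the carbonyl at C-2.
Assembling the pieces gives decan-2-one.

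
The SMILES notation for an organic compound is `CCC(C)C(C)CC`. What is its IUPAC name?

3,4-dimethylhexane

The parent chain contains 6 carbons (hexane).
The molecule is symmetric, so either numbering direction gives the same locants.
This places methyl groups at C-3 and C-4.
The name is 3,4-dimethylhexane.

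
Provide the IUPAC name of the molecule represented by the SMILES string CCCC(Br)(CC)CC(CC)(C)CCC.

4-bromo-4,6-diethyl-6-methylnonane

The longest carbon chain is 9 atoms: the parent is nonane.
Choose the numbering such that the locant sets are identical either way, so the alphabetically earlier bromo substituent takes the lower locant (4 rather than 6).
This places a bromo group at C-4; ethyl groups at C-4 and C-6; a methyl group at C-6.
Substituent prefixes are cited in alphabetical order (multiplying prefixes like di-/tri- are ignored for ordering).
Putting it together: 4-bromo-4,6-diethyl-6-methylnonane.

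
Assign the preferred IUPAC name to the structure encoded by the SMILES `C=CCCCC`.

The longest carbon chain that includes the multiple bond has 6 carbons, so the parent hydride is hexane.
The chain contains a C=C double bond, so the unsaturation ending is -ene.
Choose the numbering such that numbering from this end puts the double bond at C-1 rather than C-5.
With this numbering: the double bond between C-1 and C-2.
Assembling the pieces gives hex-1-ene.

hex-1-ene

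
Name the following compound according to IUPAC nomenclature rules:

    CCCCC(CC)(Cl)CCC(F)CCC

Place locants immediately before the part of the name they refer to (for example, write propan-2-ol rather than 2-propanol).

7-chloro-7-ethyl-4-fluoroundecane

The parent chain contains 11 carbons (undecane).
Number the chain so that the substituent locant set {4,7,7} is lower than {5,5,8} at the first point of difference.
With this numbering: a chloro group at C-7; an ethyl group at C-7; a fluoro group at C-4.
The substituents are ordered alphabetically, ignoring any di-/tri- multipliers.
Assembling the pieces gives 7-chloro-7-ethyl-4-fluoroundecane.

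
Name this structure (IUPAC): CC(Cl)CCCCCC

The parent chain contains 8 carbons (octane).
The numbering direction is chosen so that the substituent locant set {2} is lower than {7} at the first point of difference.
With this numbering: a chloro group at C-2.
The name is 2-chlorooctane.

2-chlorooctane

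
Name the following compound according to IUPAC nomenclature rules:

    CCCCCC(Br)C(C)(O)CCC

5-bromo-4-methyldecan-4-ol

The longest carbon chain that includes the –OH group has 10 carbons, so the parent hydride is decane.
The highest-priority functional group is an alcohol (–OH), so the name ends in -ol.
Number the chain so that numbering from this end puts the hydroxyl group at C-4 rather than C-7.
This places the hydroxyl at C-4; a bromo group at C-5; a methyl group at C-4.
Substituent prefixes are cited in alphabetical order (multiplying prefixes like di-/tri- are ignored for ordering).
Assembling the pieces gives 5-bromo-4-methyldecan-4-ol.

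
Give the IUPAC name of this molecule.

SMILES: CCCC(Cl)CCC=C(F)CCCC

The longest carbon chain that includes the multiple bond has 12 carbons, so the parent hydride is dodecane.
A C=C double bond in the chain gives the infix -ene-.
Choose the numbering such that numbering from this end puts the double bond at C-5 rather than C-7.
This places the double bond between C-5 and C-6; a chloro group at C-9; a fluoro group at C-5.
Prefixes are listed alphabetically: chloro, fluoro.
Assembling the pieces gives 9-chloro-5-fluorododec-5-ene.

9-chloro-5-fluorododec-5-ene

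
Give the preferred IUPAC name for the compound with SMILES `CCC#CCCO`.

Counting along the main chain through the –OH group and the multiple bond gives 6 carbons: the parent is hexane.
An alcohol (–OH) is the principal characteristic group, giving the suffix -ol.
A C≡C triple bond in the chain gives the infix -yne-.
Number the chain so that numbering from this end puts the hydroxyl group at C-1 rather than C-6.
With this numbering: the hydroxyl at C-1; the triple bond between C-3 and C-4.
The name is hex-3-yn-1-ol.

hex-3-yn-1-ol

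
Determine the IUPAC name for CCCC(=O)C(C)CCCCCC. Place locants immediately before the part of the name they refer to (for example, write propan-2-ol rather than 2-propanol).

5-methylundecan-4-one

The longest chain bearing the carbonyl is 11 carbons long (undecane).
A ketone (C=O on an internal carbon) is the principal characteristic group, giving the suffix -one.
The numbering direction is chosen so that numbering from this end puts the carbonyl group at C-4 rather than C-8.
That gives the carbonyl at C-4; a methyl group at C-5.
The name is 5-methylundecan-4-one.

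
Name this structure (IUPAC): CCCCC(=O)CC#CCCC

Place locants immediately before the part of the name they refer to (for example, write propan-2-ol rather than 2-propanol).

undec-7-yn-5-one

The longest carbon chain that includes the carbonyl and the multiple bond has 11 carbons, so the parent hydride is undecane.
The principal characteristic group is a ketone (C=O on an internal carbon), named with the suffix -one.
The chain contains a C≡C triple bond, so the unsaturation ending is -yne.
Choose the numbering such that numbering from this end puts the carbonyl group at C-5 rather than C-7.
With this numbering: the carbonyl at C-5; the triple bond between C-7 and C-8.
The name is undec-7-yn-5-one.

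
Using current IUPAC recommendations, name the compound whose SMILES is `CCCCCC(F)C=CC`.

4-fluoronon-2-ene

The longest carbon chain that includes the multiple bond has 9 carbons, so the parent hydride is nonane.
There is one C=C double bond, indicated by the ending -ene.
The numbering direction is chosen so that numbering from this end puts the double bond at C-2 rather than C-7.
With this numbering: the double bond between C-2 and C-3; a fluoro group at C-4.
Putting it together: 4-fluoronon-2-ene.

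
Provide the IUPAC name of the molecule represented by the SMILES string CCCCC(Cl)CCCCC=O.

Counting along the main chain through the –CHO group gives 10 carbons: the parent is decane.
The highest-priority functional group is an aldehyde (terminal –CHO), so the name ends in -al.
Choose the numbering such that the aldehyde carbon is C-1 by definition.
This places a chloro group at C-6.
The name is 6-chlorodecanal.

6-chlorodecanal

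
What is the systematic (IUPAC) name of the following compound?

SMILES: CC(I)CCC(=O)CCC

7-iodooctan-4-one

The longest carbon chain that includes the carbonyl has 8 carbons, so the parent hydride is octane.
The principal characteristic group is a ketone (C=O on an internal carbon), named with the suffix -one.
Number the chain so that numbering from this end puts the carbonyl group at C-4 rather than C-5.
This places the carbonyl at C-4; an iodo group at C-7.
The name is 7-iodooctan-4-one.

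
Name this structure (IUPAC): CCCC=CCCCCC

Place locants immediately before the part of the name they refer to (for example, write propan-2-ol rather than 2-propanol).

The longest chain bearing the multiple bond is 10 carbons long (decane).
The chain contains a C=C double bond, so the unsaturation ending is -ene.
The numbering direction is chosen so that numbering from this end puts the double bond at C-4 rather than C-6.
With this numbering: the double bond between C-4 and C-5.
The name is dec-4-ene.

dec-4-ene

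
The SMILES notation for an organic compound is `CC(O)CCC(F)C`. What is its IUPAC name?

5-fluorohexan-2-ol

The longest chain bearing the –OH group is 6 carbons long (hexane).
The highest-priority functional group is an alcohol (–OH), so the name ends in -ol.
Number the chain so that numbering from this end puts the hydroxyl group at C-2 rather than C-5.
That gives the hydroxyl at C-2; a fluoro group at C-5.
Putting it together: 5-fluorohexan-2-ol.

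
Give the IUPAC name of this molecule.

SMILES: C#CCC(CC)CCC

4-ethylhept-1-yne

Counting along the main chain through the multiple bond gives 7 carbons: the parent is heptane.
A C≡C triple bond in the chain gives the infix -yne-.
Number the chain so that numbering from this end puts the triple bond at C-1 rather than C-6.
With this numbering: the triple bond between C-1 and C-2; an ethyl group at C-4.
The name is 4-ethylhept-1-yne.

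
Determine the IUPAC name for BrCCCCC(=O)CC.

Counting along the main chain through the carbonyl gives 7 carbons: the parent is heptane.
A ketone (C=O on an internal carbon) is the principal characteristic group, giving the suffix -one.
Number the chain so that numbering from this end puts the carbonyl group at C-3 rather than C-5.
That gives the carbonyl at C-3; a bromo group at C-7.
Putting it together: 7-bromoheptan-3-one.

7-bromoheptan-3-one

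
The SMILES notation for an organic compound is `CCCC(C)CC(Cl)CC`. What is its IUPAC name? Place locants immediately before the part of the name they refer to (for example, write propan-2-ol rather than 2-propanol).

The longest carbon chain is 8 atoms: the parent is octane.
The numbering direction is chosen so that the substituent locant set {3,5} is lower than {4,6} at the first point of difference.
That gives a chloro group at C-3; a methyl group at C-5.
The substituents are ordered alphabetically, ignoring any di-/tri- multipliers.
Assembling the pieces gives 3-chloro-5-methyloctane.

3-chloro-5-methyloctane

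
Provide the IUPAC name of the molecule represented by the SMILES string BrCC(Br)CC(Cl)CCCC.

1,2-dibromo-4-chlorooctane

The longest continuous carbon chain has 8 atoms, so the parent hydride is octane.
Choose the numbering such that the substituent locant set {1,2,4} is lower than {5,7,8} at the first point of difference.
With this numbering: bromo groups at C-1 and C-2; a chloro group at C-4.
The substituents are ordered alphabetically, ignoring any di-/tri- multipliers.
Putting it together: 1,2-dibromo-4-chlorooctane.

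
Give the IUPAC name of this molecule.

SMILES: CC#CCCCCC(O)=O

The longest chain bearing the –COOH group and the multiple bond is 8 carbons long (octane).
A carboxylic acid (terminal –COOH) is the principal characteristic group, giving the suffix -oic acid.
There is one C≡C triple bond, indicated by the ending -yne.
Number the chain so that the carboxylic acid carbon is C-1 by definition.
That gives the triple bond between C-6 and C-7.
The name is oct-6-ynoic acid.

oct-6-ynoic acid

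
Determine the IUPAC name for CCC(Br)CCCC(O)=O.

Counting along the main chain through the –COOH group gives 7 carbons: the parent is heptane.
A carboxylic acid (terminal –COOH) is the principal characteristic group, giving the suffix -oic acid.
Number the chain so that the carboxylic acid carbon is C-1 by definition.
With this numbering: a bromo group at C-5.
Putting it together: 5-bromoheptanoic acid.

5-bromoheptanoic acid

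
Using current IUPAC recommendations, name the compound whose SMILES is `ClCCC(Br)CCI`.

The longest carbon chain is 5 atoms: the parent is pentane.
The numbering direction is chosen so that the locant sets are identical either way, so the alphabetically earlier chloro substituent takes the lower locant (1 rather than 5).
This places a bromo group at C-3; a chloro group at C-1; an iodo group at C-5.
The substituents are ordered alphabetically, ignoring any di-/tri- multipliers.
Putting it together: 3-bromo-1-chloro-5-iodopentane.

3-bromo-1-chloro-5-iodopentane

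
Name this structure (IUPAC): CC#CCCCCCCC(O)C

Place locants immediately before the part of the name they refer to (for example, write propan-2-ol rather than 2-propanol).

undec-9-yn-2-ol

The longest carbon chain that includes the –OH group and the multiple bond has 11 carbons, so the parent hydride is undecane.
The highest-priority functional group is an alcohol (–OH), so the name ends in -ol.
There is one C≡C triple bond, indicated by the ending -yne.
Choose the numbering such that numbering from this end puts the hydroxyl group at C-2 rather than C-10.
That gives the hydroxyl at C-2; the triple bond between C-9 and C-10.
The name is undec-9-yn-2-ol.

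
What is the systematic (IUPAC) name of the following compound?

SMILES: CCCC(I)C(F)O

1-fluoro-2-iodopentan-1-ol

The longest carbon chain that includes the –OH group has 5 carbons, so the parent hydride is pentane.
The principal characteristic group is an alcohol (–OH), named with the suffix -ol.
Number the chain so that numbering from this end puts the hydroxyl group at C-1 rather than C-5.
This places the hydroxyl at C-1; a fluoro group at C-1; an iodo group at C-2.
Prefixes are listed alphabetically: fluoro, iodo.
Assembling the pieces gives 1-fluoro-2-iodopentan-1-ol.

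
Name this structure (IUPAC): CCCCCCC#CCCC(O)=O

undec-4-ynoic acid

The longest chain bearing the –COOH group and the multiple bond is 11 carbons long (undecane).
The principal characteristic group is a carboxylic acid (terminal –COOH), named with the suffix -oic acid.
A C≡C triple bond in the chain gives the infix -yne-.
Choose the numbering such that the carboxylic acid carbon is C-1 by definition.
This places the triple bond between C-4 and C-5.
The name is undec-4-ynoic acid.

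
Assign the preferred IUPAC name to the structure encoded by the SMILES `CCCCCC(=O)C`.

heptan-2-one

The longest carbon chain that includes the carbonyl has 7 carbons, so the parent hydride is heptane.
A ketone (C=O on an internal carbon) is the principal characteristic group, giving the suffix -one.
The numbering direction is chosen so that numbering from this end puts the carbonyl group at C-2 rather than C-6.
This places the carbonyl at C-2.
Putting it together: heptan-2-one.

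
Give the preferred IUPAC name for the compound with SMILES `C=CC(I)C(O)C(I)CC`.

The longest carbon chain that includes the –OH group and the multiple bond has 7 carbons, so the parent hydride is heptane.
An alcohol (–OH) is the principal characteristic group, giving the suffix -ol.
The chain contains a C=C double bond, so the unsaturation ending is -ene.
The numbering direction is chosen so that numbering from this end puts the double bond at C-1 rather than C-6.
With this numbering: the hydroxyl at C-4; the double bond between C-1 and C-2; iodo groups at C-3 and C-5.
Assembling the pieces gives 3,5-diiodohept-1-en-4-ol.

3,5-diiodohept-1-en-4-ol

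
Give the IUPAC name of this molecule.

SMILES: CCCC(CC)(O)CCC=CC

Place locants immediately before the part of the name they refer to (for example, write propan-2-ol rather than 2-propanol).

4-ethylnon-7-en-4-ol

Counting along the main chain through the –OH group and the multiple bond gives 9 carbons: the parent is nonane.
An alcohol (–OH) is the principal characteristic group, giving the suffix -ol.
A C=C double bond in the chain gives the infix -ene-.
Number the chain so that numbering from this end puts the hydroxyl group at C-4 rather than C-6.
That gives the hydroxyl at C-4; the double bond between C-7 and C-8; an ethyl group at C-4.
The name is 4-ethylnon-7-en-4-ol.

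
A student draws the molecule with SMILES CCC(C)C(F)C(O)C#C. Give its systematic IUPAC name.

4-fluoro-5-methylhept-1-yn-3-ol

The longest chain bearing the –OH group and the multiple bond is 7 carbons long (heptane).
The principal characteristic group is an alcohol (–OH), named with the suffix -ol.
A C≡C triple bond in the chain gives the infix -yne-.
The numbering direction is chosen so that numbering from this end puts the hydroxyl group at C-3 rather than C-5.
This places the hydroxyl at C-3; the triple bond between C-1 and C-2; a fluoro group at C-4; a methyl group at C-5.
Prefixes are listed alphabetically: fluoro, methyl.
Putting it together: 4-fluoro-5-methylhept-1-yn-3-ol.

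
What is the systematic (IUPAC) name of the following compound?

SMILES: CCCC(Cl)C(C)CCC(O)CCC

The longest chain bearing the –OH group is 11 carbons long (undecane).
The highest-priority functional group is an alcohol (–OH), so the name ends in -ol.
Number the chain so that numbering from this end puts the hydroxyl group at C-4 rather than C-8.
This places the hydroxyl at C-4; a chloro group at C-8; a methyl group at C-7.
Prefixes are listed alphabetically: chloro, methyl.
Putting it together: 8-chloro-7-methylundecan-4-ol.

8-chloro-7-methylundecan-4-ol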